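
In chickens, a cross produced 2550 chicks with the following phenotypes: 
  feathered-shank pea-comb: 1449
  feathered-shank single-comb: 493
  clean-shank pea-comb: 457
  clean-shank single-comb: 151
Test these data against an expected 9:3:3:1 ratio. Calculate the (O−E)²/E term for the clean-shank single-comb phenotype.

Under the 9:3:3:1 hypothesis (Σ ratio = 16, N = 2550):
  feathered-shank pea-comb: 2550 × 9/16 = 1434.375
  feathered-shank single-comb: 2550 × 3/16 = 478.125
  clean-shank pea-comb: 2550 × 3/16 = 478.125
  clean-shank single-comb: 2550 × 1/16 = 159.375
Contribution of clean-shank single-comb: (151 − 159.375)² / 159.375 = 0.4401

0.440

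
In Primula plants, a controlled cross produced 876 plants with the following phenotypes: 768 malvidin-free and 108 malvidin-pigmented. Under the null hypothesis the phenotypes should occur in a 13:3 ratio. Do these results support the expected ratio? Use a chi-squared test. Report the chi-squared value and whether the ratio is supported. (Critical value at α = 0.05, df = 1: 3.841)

23.709; not consistent

Expected counts for N = 876 under a 13:3 ratio (total parts = 16):
  malvidin-free: 876 × 13/16 = 711.75
  malvidin-pigmented: 876 × 3/16 = 164.25
χ² = Σ (O − E)² / E
  malvidin-free: (768 − 711.75)² / 711.75 = 4.4455
  malvidin-pigmented: (108 − 164.25)² / 164.25 = 19.2637
χ² = 4.4455 + 19.2637 = 23.7092 ≈ 23.709
Degrees of freedom = 2 − 1 = 1; critical value at α = 0.05 is 3.841.
Since 23.709 > 3.841, we reject the null hypothesis — the data do not fit the 13:3 ratio.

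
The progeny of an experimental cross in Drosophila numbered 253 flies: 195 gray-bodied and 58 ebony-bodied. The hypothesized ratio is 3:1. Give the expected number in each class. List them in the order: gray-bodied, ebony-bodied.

189.75, 63.25

Expected counts for N = 253 under a 3:1 ratio (total parts = 4):
  gray-bodied: 253 × 3/4 = 189.75
  ebony-bodied: 253 × 1/4 = 63.25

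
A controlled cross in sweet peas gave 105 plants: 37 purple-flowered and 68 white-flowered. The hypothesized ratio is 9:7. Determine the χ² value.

Expected counts for N = 105 under a 9:7 ratio (total parts = 16):
  purple-flowered: 105 × 9/16 = 59.0625
  white-flowered: 105 × 7/16 = 45.9375
χ² = Σ (O − E)² / E
  purple-flowered: (37 − 59.0625)² / 59.0625 = 8.2413
  white-flowered: (68 − 45.9375)² / 45.9375 = 10.5960
χ² = 8.2413 + 10.5960 = 18.8373 ≈ 18.837

18.837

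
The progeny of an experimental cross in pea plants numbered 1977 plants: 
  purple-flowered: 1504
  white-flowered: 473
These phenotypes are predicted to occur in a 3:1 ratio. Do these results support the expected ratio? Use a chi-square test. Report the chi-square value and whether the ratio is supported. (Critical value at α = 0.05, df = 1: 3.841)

Under the 3:1 hypothesis (Σ ratio = 4, N = 1977):
  purple-flowered: 1977 × 3/4 = 1482.75
  white-flowered: 1977 × 1/4 = 494.25
χ² = Σ (O − E)² / E
  purple-flowered: (1504 − 1482.75)² / 1482.75 = 0.3045
  white-flowered: (473 − 494.25)² / 494.25 = 0.9136
χ² = 0.3045 + 0.9136 = 1.2181 ≈ 1.218
Degrees of freedom = 2 − 1 = 1; critical value at α = 0.05 is 3.841.
Since 1.218 < 3.841, we fail to reject the null hypothesis — the data are consistent with the 3:1 ratio.

1.218; consistent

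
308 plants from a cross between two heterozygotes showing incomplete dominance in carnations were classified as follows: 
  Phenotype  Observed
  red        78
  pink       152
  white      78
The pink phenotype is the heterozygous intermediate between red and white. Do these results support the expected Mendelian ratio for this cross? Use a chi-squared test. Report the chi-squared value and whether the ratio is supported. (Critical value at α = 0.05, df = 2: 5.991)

With incomplete dominance, a heterozygote × heterozygote cross gives a 1:2:1 phenotypic ratio.
Under the 1:2:1 hypothesis (Σ ratio = 4, N = 308):
  red: 308 × 1/4 = 77
  pink: 308 × 2/4 = 154
  white: 308 × 1/4 = 77
χ² = Σ (O − E)² / E
  red: (78 − 77)² / 77 = 0.0130
  pink: (152 − 154)² / 154 = 0.0260
  white: (78 − 77)² / 77 = 0.0130
χ² = 0.0130 + 0.0260 + 0.0130 = 0.052
Degrees of freedom = 3 − 1 = 2; critical value at α = 0.05 is 5.991.
Since 0.052 < 5.991, we fail to reject the null hypothesis — the data are consistent with the 1:2:1 ratio.

0.052; consistent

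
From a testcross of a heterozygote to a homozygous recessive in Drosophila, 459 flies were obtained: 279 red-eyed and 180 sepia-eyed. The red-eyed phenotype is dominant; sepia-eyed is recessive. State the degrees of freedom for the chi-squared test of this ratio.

1

A testcross of a heterozygote (Aa × aa) gives a 1:1 phenotypic ratio.
A goodness-of-fit test with 2 phenotype classes has df = 2 − 1 = 1.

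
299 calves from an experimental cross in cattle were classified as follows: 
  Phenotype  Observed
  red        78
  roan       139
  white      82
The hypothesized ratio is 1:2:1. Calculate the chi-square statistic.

1.582

The 1:2:1 ratio has 4 parts, so with N = 299 the expected counts are:
  red: 299 × 1/4 = 74.75
  roan: 299 × 2/4 = 149.5
  white: 299 × 1/4 = 74.75
χ² = Σ (O − E)² / E
  red: (78 − 74.75)² / 74.75 = 0.1413
  roan: (139 − 149.5)² / 149.5 = 0.7375
  white: (82 − 74.75)² / 74.75 = 0.7032
χ² = 0.1413 + 0.7375 + 0.7032 = 1.582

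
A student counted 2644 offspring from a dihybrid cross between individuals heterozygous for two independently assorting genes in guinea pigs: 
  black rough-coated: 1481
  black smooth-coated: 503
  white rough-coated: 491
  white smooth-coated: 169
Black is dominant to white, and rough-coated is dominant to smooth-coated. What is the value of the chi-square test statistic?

0.263

A dihybrid F₂ with independent assortment and complete dominance at both loci gives a 9:3:3:1 phenotypic ratio.
The 9:3:3:1 ratio has 16 parts, so with N = 2644 the expected counts are:
  black rough-coated: 2644 × 9/16 = 1487.25
  black smooth-coated: 2644 × 3/16 = 495.75
  white rough-coated: 2644 × 3/16 = 495.75
  white smooth-coated: 2644 × 1/16 = 165.25
χ² = Σ (O − E)² / E
  black rough-coated: (1481 − 1487.25)² / 1487.25 = 0.0263
  black smooth-coated: (503 − 495.75)² / 495.75 = 0.1060
  white rough-coated: (491 − 495.75)² / 495.75 = 0.0455
  white smooth-coated: (169 − 165.25)² / 165.25 = 0.0851
χ² = 0.0263 + 0.1060 + 0.0455 + 0.0851 = 0.2629 ≈ 0.263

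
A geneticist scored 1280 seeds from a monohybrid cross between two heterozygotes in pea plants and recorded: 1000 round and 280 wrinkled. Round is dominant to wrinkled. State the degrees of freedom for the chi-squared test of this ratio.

For a monohybrid cross between heterozygotes with complete dominance, the expected phenotypic ratio is 3:1.
A goodness-of-fit test with 2 phenotype classes has df = 2 − 1 = 1.

1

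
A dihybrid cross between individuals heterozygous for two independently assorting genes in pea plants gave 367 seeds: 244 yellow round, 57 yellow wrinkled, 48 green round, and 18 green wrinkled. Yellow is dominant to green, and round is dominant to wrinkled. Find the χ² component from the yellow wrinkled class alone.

2.028

A dihybrid F₂ with independent assortment and complete dominance at both loci gives a 9:3:3:1 phenotypic ratio.
Expected counts for N = 367 under a 9:3:3:1 ratio (total parts = 16):
  yellow round: 367 × 9/16 = 206.4375
  yellow wrinkled: 367 × 3/16 = 68.8125
  green round: 367 × 3/16 = 68.8125
  green wrinkled: 367 × 1/16 = 22.9375
Contribution of yellow wrinkled: (57 − 68.8125)² / 68.8125 = 2.0278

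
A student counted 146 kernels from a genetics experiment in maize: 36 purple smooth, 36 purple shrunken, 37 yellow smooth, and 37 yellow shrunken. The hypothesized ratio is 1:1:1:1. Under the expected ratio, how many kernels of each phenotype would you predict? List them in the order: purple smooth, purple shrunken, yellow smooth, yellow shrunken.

The 1:1:1:1 ratio has 4 parts, so with N = 146 the expected counts are:
  purple smooth: 146 × 1/4 = 36.5
  purple shrunken: 146 × 1/4 = 36.5
  yellow smooth: 146 × 1/4 = 36.5
  yellow shrunken: 146 × 1/4 = 36.5

36.5, 36.5, 36.5, 36.5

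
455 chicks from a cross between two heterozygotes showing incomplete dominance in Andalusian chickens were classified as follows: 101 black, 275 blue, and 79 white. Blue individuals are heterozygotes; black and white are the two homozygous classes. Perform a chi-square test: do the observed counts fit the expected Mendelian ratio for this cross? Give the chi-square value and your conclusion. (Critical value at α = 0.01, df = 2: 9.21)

21.963; not consistent

With incomplete dominance, a heterozygote × heterozygote cross gives a 1:2:1 phenotypic ratio.
The 1:2:1 ratio has 4 parts, so with N = 455 the expected counts are:
  black: 455 × 1/4 = 113.75
  blue: 455 × 2/4 = 227.5
  white: 455 × 1/4 = 113.75
χ² = Σ (O − E)² / E
  black: (101 − 113.75)² / 113.75 = 1.4291
  blue: (275 − 227.5)² / 227.5 = 9.9176
  white: (79 − 113.75)² / 113.75 = 10.6159
χ² = 1.4291 + 9.9176 + 10.6159 = 21.9626 ≈ 21.963
Degrees of freedom = 3 − 1 = 2; critical value at α = 0.01 is 9.21.
Since 21.963 > 9.21, we reject the null hypothesis — the data do not fit the 1:2:1 ratio.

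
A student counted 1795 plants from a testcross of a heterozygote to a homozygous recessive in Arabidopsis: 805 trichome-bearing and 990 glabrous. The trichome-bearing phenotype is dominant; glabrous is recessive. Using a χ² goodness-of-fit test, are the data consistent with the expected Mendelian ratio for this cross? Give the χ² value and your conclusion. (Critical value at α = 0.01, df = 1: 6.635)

19.067; not consistent

A testcross of a heterozygote (Aa × aa) gives a 1:1 phenotypic ratio.
Expected counts for N = 1795 under a 1:1 ratio (total parts = 2):
  trichome-bearing: 1795 × 1/2 = 897.5
  glabrous: 1795 × 1/2 = 897.5
χ² = Σ (O − E)² / E
  trichome-bearing: (805 − 897.5)² / 897.5 = 9.5334
  glabrous: (990 − 897.5)² / 897.5 = 9.5334
χ² = 9.5334 + 9.5334 = 19.0668 ≈ 19.067
Degrees of freedom = 2 − 1 = 1; critical value at α = 0.01 is 6.635.
Since 19.067 > 6.635, we reject the null hypothesis — the data do not fit the 1:1 ratio.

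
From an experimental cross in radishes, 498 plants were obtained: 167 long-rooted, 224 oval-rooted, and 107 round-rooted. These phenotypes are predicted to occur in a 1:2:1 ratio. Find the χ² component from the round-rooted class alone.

2.460

Total ratio parts = 4. Expected numbers out of 498:
  long-rooted: 498 × 1/4 = 124.5
  oval-rooted: 498 × 2/4 = 249
  round-rooted: 498 × 1/4 = 124.5
Contribution of round-rooted: (107 − 124.5)² / 124.5 = 2.4598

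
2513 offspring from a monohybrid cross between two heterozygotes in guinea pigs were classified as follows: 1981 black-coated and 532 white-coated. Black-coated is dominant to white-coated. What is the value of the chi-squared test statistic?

19.661

For a monohybrid cross between heterozygotes with complete dominance, the expected phenotypic ratio is 3:1.
The 3:1 ratio has 4 parts, so with N = 2513 the expected counts are:
  black-coated: 2513 × 3/4 = 1884.75
  white-coated: 2513 × 1/4 = 628.25
χ² = Σ (O − E)² / E
  black-coated: (1981 − 1884.75)² / 1884.75 = 4.9153
  white-coated: (532 − 628.25)² / 628.25 = 14.7458
χ² = 4.9153 + 14.7458 = 19.6611 ≈ 19.661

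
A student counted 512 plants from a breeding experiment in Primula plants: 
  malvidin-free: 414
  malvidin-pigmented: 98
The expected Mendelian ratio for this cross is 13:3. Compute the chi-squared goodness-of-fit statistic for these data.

0.051

Under the 13:3 hypothesis (Σ ratio = 16, N = 512):
  malvidin-free: 512 × 13/16 = 416
  malvidin-pigmented: 512 × 3/16 = 96
χ² = Σ (O − E)² / E
  malvidin-free: (414 − 416)² / 416 = 0.0096
  malvidin-pigmented: (98 − 96)² / 96 = 0.0417
χ² = 0.0096 + 0.0417 = 0.0513 ≈ 0.051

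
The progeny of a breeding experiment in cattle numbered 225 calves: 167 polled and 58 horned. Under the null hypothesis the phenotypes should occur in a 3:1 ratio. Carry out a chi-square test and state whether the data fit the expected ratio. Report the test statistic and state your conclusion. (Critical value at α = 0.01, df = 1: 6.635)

The 3:1 ratio has 4 parts, so with N = 225 the expected counts are:
  polled: 225 × 3/4 = 168.75
  horned: 225 × 1/4 = 56.25
χ² = Σ (O − E)² / E
  polled: (167 − 168.75)² / 168.75 = 0.0181
  horned: (58 − 56.25)² / 56.25 = 0.0544
χ² = 0.0181 + 0.0544 = 0.0725 ≈ 0.073
Degrees of freedom = 2 − 1 = 1; critical value at α = 0.01 is 6.635.
Since 0.073 < 6.635, we fail to reject the null hypothesis — the data are consistent with the 3:1 ratio.

0.073; consistent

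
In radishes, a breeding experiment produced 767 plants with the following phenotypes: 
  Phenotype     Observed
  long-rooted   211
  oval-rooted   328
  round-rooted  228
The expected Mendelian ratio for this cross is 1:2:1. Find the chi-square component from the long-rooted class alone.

Under the 1:2:1 hypothesis (Σ ratio = 4, N = 767):
  long-rooted: 767 × 1/4 = 191.75
  oval-rooted: 767 × 2/4 = 383.5
  round-rooted: 767 × 1/4 = 191.75
Contribution of long-rooted: (211 − 191.75)² / 191.75 = 1.9325

1.933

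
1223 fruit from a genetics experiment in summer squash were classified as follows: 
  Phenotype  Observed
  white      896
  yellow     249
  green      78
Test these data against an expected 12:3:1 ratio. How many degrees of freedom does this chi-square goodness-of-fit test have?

2

A goodness-of-fit test with 3 phenotype classes has df = 3 − 1 = 2.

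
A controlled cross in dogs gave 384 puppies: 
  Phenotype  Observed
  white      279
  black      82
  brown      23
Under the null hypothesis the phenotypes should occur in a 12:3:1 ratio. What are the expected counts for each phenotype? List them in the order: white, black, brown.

288, 72, 24

The 12:3:1 ratio has 16 parts, so with N = 384 the expected counts are:
  white: 384 × 12/16 = 288
  black: 384 × 3/16 = 72
  brown: 384 × 1/16 = 24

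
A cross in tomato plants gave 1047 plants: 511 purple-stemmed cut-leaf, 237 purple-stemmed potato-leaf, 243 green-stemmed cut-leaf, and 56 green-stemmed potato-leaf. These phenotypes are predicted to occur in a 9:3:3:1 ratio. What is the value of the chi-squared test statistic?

31.211

Total ratio parts = 16. Expected numbers out of 1047:
  purple-stemmed cut-leaf: 1047 × 9/16 = 588.9375
  purple-stemmed potato-leaf: 1047 × 3/16 = 196.3125
  green-stemmed cut-leaf: 1047 × 3/16 = 196.3125
  green-stemmed potato-leaf: 1047 × 1/16 = 65.4375
χ² = Σ (O − E)² / E
  purple-stemmed cut-leaf: (511 − 588.9375)² / 588.9375 = 10.3139
  purple-stemmed potato-leaf: (237 − 196.3125)² / 196.3125 = 8.4328
  green-stemmed cut-leaf: (243 − 196.3125)² / 196.3125 = 11.1033
  green-stemmed potato-leaf: (56 − 65.4375)² / 65.4375 = 1.3611
χ² = 10.3139 + 8.4328 + 11.1033 + 1.3611 = 31.2111 ≈ 31.211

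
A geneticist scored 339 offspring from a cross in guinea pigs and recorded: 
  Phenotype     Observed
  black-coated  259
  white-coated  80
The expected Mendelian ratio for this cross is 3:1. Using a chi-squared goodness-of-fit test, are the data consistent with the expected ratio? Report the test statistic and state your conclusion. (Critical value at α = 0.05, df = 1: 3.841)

The 3:1 ratio has 4 parts, so with N = 339 the expected counts are:
  black-coated: 339 × 3/4 = 254.25
  white-coated: 339 × 1/4 = 84.75
χ² = Σ (O − E)² / E
  black-coated: (259 − 254.25)² / 254.25 = 0.0887
  white-coated: (80 − 84.75)² / 84.75 = 0.2662
χ² = 0.0887 + 0.2662 = 0.3549 ≈ 0.355
Degrees of freedom = 2 − 1 = 1; critical value at α = 0.05 is 3.841.
Since 0.355 < 3.841, we fail to reject the null hypothesis — the data are consistent with the 3:1 ratio.

0.355; consistent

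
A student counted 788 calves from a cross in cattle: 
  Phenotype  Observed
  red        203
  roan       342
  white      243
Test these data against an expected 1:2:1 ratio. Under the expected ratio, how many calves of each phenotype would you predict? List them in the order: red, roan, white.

The 1:2:1 ratio has 4 parts, so with N = 788 the expected counts are:
  red: 788 × 1/4 = 197
  roan: 788 × 2/4 = 394
  white: 788 × 1/4 = 197

197, 394, 197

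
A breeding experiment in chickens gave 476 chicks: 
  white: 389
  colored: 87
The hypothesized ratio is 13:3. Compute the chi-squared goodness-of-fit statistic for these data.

Under the 13:3 hypothesis (Σ ratio = 16, N = 476):
  white: 476 × 13/16 = 386.75
  colored: 476 × 3/16 = 89.25
χ² = Σ (O − E)² / E
  white: (389 − 386.75)² / 386.75 = 0.0131
  colored: (87 − 89.25)² / 89.25 = 0.0567
χ² = 0.0131 + 0.0567 = 0.0698 ≈ 0.070

0.070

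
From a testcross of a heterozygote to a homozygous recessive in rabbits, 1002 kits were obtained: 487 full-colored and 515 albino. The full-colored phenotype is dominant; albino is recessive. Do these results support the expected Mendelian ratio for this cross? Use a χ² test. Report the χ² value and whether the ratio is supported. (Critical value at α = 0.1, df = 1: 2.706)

0.782; consistent

A testcross of a heterozygote (Aa × aa) gives a 1:1 phenotypic ratio.
Total ratio parts = 2. Expected numbers out of 1002:
  full-colored: 1002 × 1/2 = 501
  albino: 1002 × 1/2 = 501
χ² = Σ (O − E)² / E
  full-colored: (487 − 501)² / 501 = 0.3912
  albino: (515 − 501)² / 501 = 0.3912
χ² = 0.3912 + 0.3912 = 0.7824 ≈ 0.782
Degrees of freedom = 2 − 1 = 1; critical value at α = 0.1 is 2.706.
Since 0.782 < 2.706, we fail to reject the null hypothesis — the data are consistent with the 1:1 ratio.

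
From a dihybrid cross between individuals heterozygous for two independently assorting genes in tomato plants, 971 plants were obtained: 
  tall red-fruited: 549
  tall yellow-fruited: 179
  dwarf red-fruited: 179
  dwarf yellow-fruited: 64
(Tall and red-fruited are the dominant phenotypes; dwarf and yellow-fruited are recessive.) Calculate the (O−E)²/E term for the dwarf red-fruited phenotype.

0.052

A dihybrid F₂ with independent assortment and complete dominance at both loci gives a 9:3:3:1 phenotypic ratio.
Expected counts for N = 971 under a 9:3:3:1 ratio (total parts = 16):
  tall red-fruited: 971 × 9/16 = 546.1875
  tall yellow-fruited: 971 × 3/16 = 182.0625
  dwarf red-fruited: 971 × 3/16 = 182.0625
  dwarf yellow-fruited: 971 × 1/16 = 60.6875
Contribution of dwarf red-fruited: (179 − 182.0625)² / 182.0625 = 0.0515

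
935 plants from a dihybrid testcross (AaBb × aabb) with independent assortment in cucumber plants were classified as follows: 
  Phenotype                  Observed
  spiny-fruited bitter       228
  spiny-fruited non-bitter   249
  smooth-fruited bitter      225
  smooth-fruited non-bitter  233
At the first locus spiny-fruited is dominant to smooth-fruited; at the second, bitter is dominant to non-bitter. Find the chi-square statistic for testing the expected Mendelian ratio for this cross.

A dihybrid testcross with independent assortment gives a 1:1:1:1 ratio.
Expected counts for N = 935 under a 1:1:1:1 ratio (total parts = 4):
  spiny-fruited bitter: 935 × 1/4 = 233.75
  spiny-fruited non-bitter: 935 × 1/4 = 233.75
  smooth-fruited bitter: 935 × 1/4 = 233.75
  smooth-fruited non-bitter: 935 × 1/4 = 233.75
χ² = Σ (O − E)² / E
  spiny-fruited bitter: (228 − 233.75)² / 233.75 = 0.1414
  spiny-fruited non-bitter: (249 − 233.75)² / 233.75 = 0.9949
  smooth-fruited bitter: (225 − 233.75)² / 233.75 = 0.3275
  smooth-fruited non-bitter: (233 − 233.75)² / 233.75 = 0.0024
χ² = 0.1414 + 0.9949 + 0.3275 + 0.0024 = 1.4662 ≈ 1.466

1.466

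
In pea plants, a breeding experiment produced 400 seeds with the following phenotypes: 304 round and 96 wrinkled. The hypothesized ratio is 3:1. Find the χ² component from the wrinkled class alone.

Under the 3:1 hypothesis (Σ ratio = 4, N = 400):
  round: 400 × 3/4 = 300
  wrinkled: 400 × 1/4 = 100
Contribution of wrinkled: (96 − 100)² / 100 = 0.1600

0.160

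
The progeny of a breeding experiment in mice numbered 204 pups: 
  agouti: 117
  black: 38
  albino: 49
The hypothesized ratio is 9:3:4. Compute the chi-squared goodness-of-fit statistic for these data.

Total ratio parts = 16. Expected numbers out of 204:
  agouti: 204 × 9/16 = 114.75
  black: 204 × 3/16 = 38.25
  albino: 204 × 4/16 = 51
χ² = Σ (O − E)² / E
  agouti: (117 − 114.75)² / 114.75 = 0.0441
  black: (38 − 38.25)² / 38.25 = 0.0016
  albino: (49 − 51)² / 51 = 0.0784
χ² = 0.0441 + 0.0016 + 0.0784 = 0.1241 ≈ 0.124

0.124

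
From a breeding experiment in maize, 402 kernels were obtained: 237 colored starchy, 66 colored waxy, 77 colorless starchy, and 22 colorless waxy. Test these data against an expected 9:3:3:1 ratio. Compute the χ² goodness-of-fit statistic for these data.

The 9:3:3:1 ratio has 16 parts, so with N = 402 the expected counts are:
  colored starchy: 402 × 9/16 = 226.125
  colored waxy: 402 × 3/16 = 75.375
  colorless starchy: 402 × 3/16 = 75.375
  colorless waxy: 402 × 1/16 = 25.125
χ² = Σ (O − E)² / E
  colored starchy: (237 − 226.125)² / 226.125 = 0.5230
  colored waxy: (66 − 75.375)² / 75.375 = 1.1660
  colorless starchy: (77 − 75.375)² / 75.375 = 0.0350
  colorless waxy: (22 − 25.125)² / 25.125 = 0.3887
χ² = 0.5230 + 1.1660 + 0.0350 + 0.3887 = 2.1127 ≈ 2.113

2.113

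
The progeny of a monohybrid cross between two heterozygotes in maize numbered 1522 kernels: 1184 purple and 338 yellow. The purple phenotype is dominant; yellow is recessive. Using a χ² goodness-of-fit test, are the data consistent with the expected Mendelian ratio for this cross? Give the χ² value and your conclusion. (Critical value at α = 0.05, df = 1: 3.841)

For a monohybrid cross between heterozygotes with complete dominance, the expected phenotypic ratio is 3:1.
Total ratio parts = 4. Expected numbers out of 1522:
  purple: 1522 × 3/4 = 1141.5
  yellow: 1522 × 1/4 = 380.5
χ² = Σ (O − E)² / E
  purple: (1184 − 1141.5)² / 1141.5 = 1.5823
  yellow: (338 − 380.5)² / 380.5 = 4.7470
χ² = 1.5823 + 4.7470 = 6.3293 ≈ 6.329
Degrees of freedom = 2 − 1 = 1; critical value at α = 0.05 is 3.841.
Since 6.329 > 3.841, we reject the null hypothesis — the data do not fit the 3:1 ratio.

6.329; not consistent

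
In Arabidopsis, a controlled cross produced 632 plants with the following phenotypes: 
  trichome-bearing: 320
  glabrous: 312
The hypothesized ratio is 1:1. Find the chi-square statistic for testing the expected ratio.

Total ratio parts = 2. Expected numbers out of 632:
  trichome-bearing: 632 × 1/2 = 316
  glabrous: 632 × 1/2 = 316
χ² = Σ (O − E)² / E
  trichome-bearing: (320 − 316)² / 316 = 0.0506
  glabrous: (312 − 316)² / 316 = 0.0506
χ² = 0.0506 + 0.0506 = 0.1012 ≈ 0.101

0.101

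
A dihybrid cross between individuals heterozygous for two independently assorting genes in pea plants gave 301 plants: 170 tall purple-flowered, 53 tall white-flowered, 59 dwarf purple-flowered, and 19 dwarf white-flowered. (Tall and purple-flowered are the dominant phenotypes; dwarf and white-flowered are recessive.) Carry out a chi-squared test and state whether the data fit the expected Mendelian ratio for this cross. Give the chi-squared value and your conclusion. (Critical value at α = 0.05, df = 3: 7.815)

0.330; consistent

A dihybrid F₂ with independent assortment and complete dominance at both loci gives a 9:3:3:1 phenotypic ratio.
Under the 9:3:3:1 hypothesis (Σ ratio = 16, N = 301):
  tall purple-flowered: 301 × 9/16 = 169.3125
  tall white-flowered: 301 × 3/16 = 56.4375
  dwarf purple-flowered: 301 × 3/16 = 56.4375
  dwarf white-flowered: 301 × 1/16 = 18.8125
χ² = Σ (O − E)² / E
  tall purple-flowered: (170 − 169.3125)² / 169.3125 = 0.0028
  tall white-flowered: (53 − 56.4375)² / 56.4375 = 0.2094
  dwarf purple-flowered: (59 − 56.4375)² / 56.4375 = 0.1163
  dwarf white-flowered: (19 − 18.8125)² / 18.8125 = 0.0019
χ² = 0.0028 + 0.2094 + 0.1163 + 0.0019 = 0.3304 ≈ 0.330
Degrees of freedom = 4 − 1 = 3; critical value at α = 0.05 is 7.815.
Since 0.330 < 7.815, we fail to reject the null hypothesis — the data are consistent with the 9:3:3:1 ratio.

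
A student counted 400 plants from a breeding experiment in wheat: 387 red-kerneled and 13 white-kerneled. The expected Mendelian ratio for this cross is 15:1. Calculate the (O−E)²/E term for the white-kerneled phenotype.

Expected counts for N = 400 under a 15:1 ratio (total parts = 16):
  red-kerneled: 400 × 15/16 = 375
  white-kerneled: 400 × 1/16 = 25
Contribution of white-kerneled: (13 − 25)² / 25 = 5.7600

5.760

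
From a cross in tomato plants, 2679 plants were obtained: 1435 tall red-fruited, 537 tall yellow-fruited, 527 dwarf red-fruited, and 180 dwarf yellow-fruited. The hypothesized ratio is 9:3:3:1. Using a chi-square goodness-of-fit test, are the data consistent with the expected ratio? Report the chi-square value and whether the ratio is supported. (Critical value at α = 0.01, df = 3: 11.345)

7.985; consistent

Under the 9:3:3:1 hypothesis (Σ ratio = 16, N = 2679):
  tall red-fruited: 2679 × 9/16 = 1506.9375
  tall yellow-fruited: 2679 × 3/16 = 502.3125
  dwarf red-fruited: 2679 × 3/16 = 502.3125
  dwarf yellow-fruited: 2679 × 1/16 = 167.4375
χ² = Σ (O − E)² / E
  tall red-fruited: (1435 − 1506.9375)² / 1506.9375 = 3.4341
  tall yellow-fruited: (537 − 502.3125)² / 502.3125 = 2.3954
  dwarf red-fruited: (527 − 502.3125)² / 502.3125 = 1.2133
  dwarf yellow-fruited: (180 − 167.4375)² / 167.4375 = 0.9425
χ² = 3.4341 + 2.3954 + 1.2133 + 0.9425 = 7.9853 ≈ 7.985
Degrees of freedom = 4 − 1 = 3; critical value at α = 0.01 is 11.345.
Since 7.985 < 11.345, we fail to reject the null hypothesis — the data are consistent with the 9:3:3:1 ratio.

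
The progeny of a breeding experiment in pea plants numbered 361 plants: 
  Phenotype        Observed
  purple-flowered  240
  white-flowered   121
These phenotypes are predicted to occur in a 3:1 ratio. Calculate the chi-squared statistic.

13.970

Expected counts for N = 361 under a 3:1 ratio (total parts = 4):
  purple-flowered: 361 × 3/4 = 270.75
  white-flowered: 361 × 1/4 = 90.25
χ² = Σ (O − E)² / E
  purple-flowered: (240 − 270.75)² / 270.75 = 3.4924
  white-flowered: (121 − 90.25)² / 90.25 = 10.4771
χ² = 3.4924 + 10.4771 = 13.9695 ≈ 13.970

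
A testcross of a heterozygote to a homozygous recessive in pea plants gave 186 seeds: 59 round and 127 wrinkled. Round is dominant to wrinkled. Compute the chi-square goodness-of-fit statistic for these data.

A testcross of a heterozygote (Aa × aa) gives a 1:1 phenotypic ratio.
Under the 1:1 hypothesis (Σ ratio = 2, N = 186):
  round: 186 × 1/2 = 93
  wrinkled: 186 × 1/2 = 93
χ² = Σ (O − E)² / E
  round: (59 − 93)² / 93 = 12.4301
  wrinkled: (127 − 93)² / 93 = 12.4301
χ² = 12.4301 + 12.4301 = 24.8602 ≈ 24.860

24.860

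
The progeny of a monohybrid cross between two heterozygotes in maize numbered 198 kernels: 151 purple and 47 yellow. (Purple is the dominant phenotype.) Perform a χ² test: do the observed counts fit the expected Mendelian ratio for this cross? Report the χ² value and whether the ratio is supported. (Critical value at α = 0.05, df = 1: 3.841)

For a monohybrid cross between heterozygotes with complete dominance, the expected phenotypic ratio is 3:1.
Under the 3:1 hypothesis (Σ ratio = 4, N = 198):
  purple: 198 × 3/4 = 148.5
  yellow: 198 × 1/4 = 49.5
χ² = Σ (O − E)² / E
  purple: (151 − 148.5)² / 148.5 = 0.0421
  yellow: (47 − 49.5)² / 49.5 = 0.1263
χ² = 0.0421 + 0.1263 = 0.1684 ≈ 0.168
Degrees of freedom = 2 − 1 = 1; critical value at α = 0.05 is 3.841.
Since 0.168 < 3.841, we fail to reject the null hypothesis — the data are consistent with the 3:1 ratio.

0.168; consistent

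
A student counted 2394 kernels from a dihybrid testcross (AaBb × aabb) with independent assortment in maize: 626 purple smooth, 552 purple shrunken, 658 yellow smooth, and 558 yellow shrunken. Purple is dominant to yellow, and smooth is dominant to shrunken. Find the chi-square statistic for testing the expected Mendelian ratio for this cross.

13.532

A dihybrid testcross with independent assortment gives a 1:1:1:1 ratio.
Expected counts for N = 2394 under a 1:1:1:1 ratio (total parts = 4):
  purple smooth: 2394 × 1/4 = 598.5
  purple shrunken: 2394 × 1/4 = 598.5
  yellow smooth: 2394 × 1/4 = 598.5
  yellow shrunken: 2394 × 1/4 = 598.5
χ² = Σ (O − E)² / E
  purple smooth: (626 − 598.5)² / 598.5 = 1.2636
  purple shrunken: (552 − 598.5)² / 598.5 = 3.6128
  yellow smooth: (658 − 598.5)² / 598.5 = 5.9152
  yellow shrunken: (558 − 598.5)² / 598.5 = 2.7406
χ² = 1.2636 + 3.6128 + 5.9152 + 2.7406 = 13.5322 ≈ 13.532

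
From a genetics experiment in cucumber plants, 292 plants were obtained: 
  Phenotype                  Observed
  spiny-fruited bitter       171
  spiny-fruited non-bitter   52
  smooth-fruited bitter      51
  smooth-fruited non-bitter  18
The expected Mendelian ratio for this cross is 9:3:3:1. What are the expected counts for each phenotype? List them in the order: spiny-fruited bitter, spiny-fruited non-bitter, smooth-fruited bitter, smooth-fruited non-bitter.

Expected counts for N = 292 under a 9:3:3:1 ratio (total parts = 16):
  spiny-fruited bitter: 292 × 9/16 = 164.25
  spiny-fruited non-bitter: 292 × 3/16 = 54.75
  smooth-fruited bitter: 292 × 3/16 = 54.75
  smooth-fruited non-bitter: 292 × 1/16 = 18.25

164.25, 54.75, 54.75, 18.25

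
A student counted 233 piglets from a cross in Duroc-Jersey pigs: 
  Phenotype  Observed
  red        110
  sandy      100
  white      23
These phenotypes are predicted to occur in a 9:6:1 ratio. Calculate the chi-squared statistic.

10.098

Expected counts for N = 233 under a 9:6:1 ratio (total parts = 16):
  red: 233 × 9/16 = 131.0625
  sandy: 233 × 6/16 = 87.375
  white: 233 × 1/16 = 14.5625
χ² = Σ (O − E)² / E
  red: (110 − 131.0625)² / 131.0625 = 3.3849
  sandy: (100 − 87.375)² / 87.375 = 1.8242
  white: (23 − 14.5625)² / 14.5625 = 4.8887
χ² = 3.3849 + 1.8242 + 4.8887 = 10.0978 ≈ 10.098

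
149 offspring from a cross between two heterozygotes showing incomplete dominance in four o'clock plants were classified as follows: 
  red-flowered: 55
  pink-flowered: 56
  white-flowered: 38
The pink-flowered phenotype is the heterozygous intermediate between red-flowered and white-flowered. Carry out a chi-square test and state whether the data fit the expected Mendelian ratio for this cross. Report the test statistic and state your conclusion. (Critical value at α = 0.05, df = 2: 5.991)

With incomplete dominance, a heterozygote × heterozygote cross gives a 1:2:1 phenotypic ratio.
Under the 1:2:1 hypothesis (Σ ratio = 4, N = 149):
  red-flowered: 149 × 1/4 = 37.25
  pink-flowered: 149 × 2/4 = 74.5
  white-flowered: 149 × 1/4 = 37.25
χ² = Σ (O − E)² / E
  red-flowered: (55 − 37.25)² / 37.25 = 8.4581
  pink-flowered: (56 − 74.5)² / 74.5 = 4.5940
  white-flowered: (38 − 37.25)² / 37.25 = 0.0151
χ² = 8.4581 + 4.5940 + 0.0151 = 13.0672 ≈ 13.067
Degrees of freedom = 3 − 1 = 2; critical value at α = 0.05 is 5.991.
Since 13.067 > 5.991, we reject the null hypothesis — the data do not fit the 1:2:1 ratio.

13.067; not consistent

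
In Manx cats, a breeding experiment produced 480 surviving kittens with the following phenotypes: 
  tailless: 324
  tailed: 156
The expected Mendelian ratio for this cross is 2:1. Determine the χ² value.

Under the 2:1 hypothesis (Σ ratio = 3, N = 480):
  tailless: 480 × 2/3 = 320
  tailed: 480 × 1/3 = 160
χ² = Σ (O − E)² / E
  tailless: (324 − 320)² / 320 = 0.0500
  tailed: (156 − 160)² / 160 = 0.1000
χ² = 0.0500 + 0.1000 = 0.150

0.150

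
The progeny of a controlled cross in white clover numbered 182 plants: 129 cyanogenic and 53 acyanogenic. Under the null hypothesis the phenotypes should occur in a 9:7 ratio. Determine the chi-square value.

15.827

Expected counts for N = 182 under a 9:7 ratio (total parts = 16):
  cyanogenic: 182 × 9/16 = 102.375
  acyanogenic: 182 × 7/16 = 79.625
χ² = Σ (O − E)² / E
  cyanogenic: (129 − 102.375)² / 102.375 = 6.9245
  acyanogenic: (53 − 79.625)² / 79.625 = 8.9029
χ² = 6.9245 + 8.9029 = 15.8274 ≈ 15.827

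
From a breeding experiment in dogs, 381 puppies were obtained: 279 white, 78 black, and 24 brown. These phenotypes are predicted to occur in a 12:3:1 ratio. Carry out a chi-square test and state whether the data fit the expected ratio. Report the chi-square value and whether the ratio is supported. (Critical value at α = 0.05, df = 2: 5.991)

Total ratio parts = 16. Expected numbers out of 381:
  white: 381 × 12/16 = 285.75
  black: 381 × 3/16 = 71.4375
  brown: 381 × 1/16 = 23.8125
χ² = Σ (O − E)² / E
  white: (279 − 285.75)² / 285.75 = 0.1594
  black: (78 − 71.4375)² / 71.4375 = 0.6029
  brown: (24 − 23.8125)² / 23.8125 = 0.0015
χ² = 0.1594 + 0.6029 + 0.0015 = 0.7638 ≈ 0.764
Degrees of freedom = 3 − 1 = 2; critical value at α = 0.05 is 5.991.
Since 0.764 < 5.991, we fail to reject the null hypothesis — the data are consistent with the 12:3:1 ratio.

0.764; consistent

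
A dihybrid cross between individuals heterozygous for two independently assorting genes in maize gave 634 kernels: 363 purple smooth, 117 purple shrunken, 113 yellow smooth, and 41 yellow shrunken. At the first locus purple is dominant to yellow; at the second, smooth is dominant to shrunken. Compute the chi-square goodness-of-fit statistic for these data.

0.482

A dihybrid F₂ with independent assortment and complete dominance at both loci gives a 9:3:3:1 phenotypic ratio.
Under the 9:3:3:1 hypothesis (Σ ratio = 16, N = 634):
  purple smooth: 634 × 9/16 = 356.625
  purple shrunken: 634 × 3/16 = 118.875
  yellow smooth: 634 × 3/16 = 118.875
  yellow shrunken: 634 × 1/16 = 39.625
χ² = Σ (O − E)² / E
  purple smooth: (363 − 356.625)² / 356.625 = 0.1140
  purple shrunken: (117 − 118.875)² / 118.875 = 0.0296
  yellow smooth: (113 − 118.875)² / 118.875 = 0.2904
  yellow shrunken: (41 − 39.625)² / 39.625 = 0.0477
χ² = 0.1140 + 0.0296 + 0.2904 + 0.0477 = 0.4817 ≈ 0.482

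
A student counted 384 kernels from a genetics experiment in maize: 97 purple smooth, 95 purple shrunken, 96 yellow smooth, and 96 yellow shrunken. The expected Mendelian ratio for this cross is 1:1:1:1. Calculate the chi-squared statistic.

0.021

Total ratio parts = 4. Expected numbers out of 384:
  purple smooth: 384 × 1/4 = 96
  purple shrunken: 384 × 1/4 = 96
  yellow smooth: 384 × 1/4 = 96
  yellow shrunken: 384 × 1/4 = 96
χ² = Σ (O − E)² / E
  purple smooth: (97 − 96)² / 96 = 0.0104
  purple shrunken: (95 − 96)² / 96 = 0.0104
  yellow smooth: (96 − 96)² / 96 = 0.0000
  yellow shrunken: (96 − 96)² / 96 = 0.0000
χ² = 0.0104 + 0.0104 + 0.0000 + 0.0000 = 0.0208 ≈ 0.021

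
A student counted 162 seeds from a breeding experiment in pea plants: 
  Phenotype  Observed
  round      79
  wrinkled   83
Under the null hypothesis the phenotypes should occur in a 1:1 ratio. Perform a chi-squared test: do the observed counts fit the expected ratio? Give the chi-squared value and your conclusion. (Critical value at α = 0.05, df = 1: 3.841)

Under the 1:1 hypothesis (Σ ratio = 2, N = 162):
  round: 162 × 1/2 = 81
  wrinkled: 162 × 1/2 = 81
χ² = Σ (O − E)² / E
  round: (79 − 81)² / 81 = 0.0494
  wrinkled: (83 − 81)² / 81 = 0.0494
χ² = 0.0494 + 0.0494 = 0.0988 ≈ 0.099
Degrees of freedom = 2 − 1 = 1; critical value at α = 0.05 is 3.841.
Since 0.099 < 3.841, we fail to reject the null hypothesis — the data are consistent with the 1:1 ratio.

0.099; consistent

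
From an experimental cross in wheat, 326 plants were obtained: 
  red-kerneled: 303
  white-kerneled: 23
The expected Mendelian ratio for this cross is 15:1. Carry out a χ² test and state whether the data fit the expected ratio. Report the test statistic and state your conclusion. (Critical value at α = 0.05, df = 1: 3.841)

Total ratio parts = 16. Expected numbers out of 326:
  red-kerneled: 326 × 15/16 = 305.625
  white-kerneled: 326 × 1/16 = 20.375
χ² = Σ (O − E)² / E
  red-kerneled: (303 − 305.625)² / 305.625 = 0.0225
  white-kerneled: (23 − 20.375)² / 20.375 = 0.3382
χ² = 0.0225 + 0.3382 = 0.3607 ≈ 0.361
Degrees of freedom = 2 − 1 = 1; critical value at α = 0.05 is 3.841.
Since 0.361 < 3.841, we fail to reject the null hypothesis — the data are consistent with the 15:1 ratio.

0.361; consistent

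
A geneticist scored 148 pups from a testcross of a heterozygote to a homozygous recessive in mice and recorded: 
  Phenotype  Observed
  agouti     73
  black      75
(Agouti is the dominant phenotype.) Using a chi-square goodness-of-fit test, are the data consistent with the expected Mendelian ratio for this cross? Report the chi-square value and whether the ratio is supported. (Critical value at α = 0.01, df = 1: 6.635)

0.027; consistent

A testcross of a heterozygote (Aa × aa) gives a 1:1 phenotypic ratio.
Total ratio parts = 2. Expected numbers out of 148:
  agouti: 148 × 1/2 = 74
  black: 148 × 1/2 = 74
χ² = Σ (O − E)² / E
  agouti: (73 − 74)² / 74 = 0.0135
  black: (75 − 74)² / 74 = 0.0135
χ² = 0.0135 + 0.0135 = 0.027
Degrees of freedom = 2 − 1 = 1; critical value at α = 0.01 is 6.635.
Since 0.027 < 6.635, we fail to reject the null hypothesis — the data are consistent with the 1:1 ratio.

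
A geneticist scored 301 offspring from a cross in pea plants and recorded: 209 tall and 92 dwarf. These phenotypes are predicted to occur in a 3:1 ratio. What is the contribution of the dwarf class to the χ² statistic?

3.728

Expected counts for N = 301 under a 3:1 ratio (total parts = 4):
  tall: 301 × 3/4 = 225.75
  dwarf: 301 × 1/4 = 75.25
Contribution of dwarf: (92 − 75.25)² / 75.25 = 3.7284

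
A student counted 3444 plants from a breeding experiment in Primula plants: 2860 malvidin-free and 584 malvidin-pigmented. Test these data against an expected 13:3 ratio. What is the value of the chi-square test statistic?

Expected counts for N = 3444 under a 13:3 ratio (total parts = 16):
  malvidin-free: 3444 × 13/16 = 2798.25
  malvidin-pigmented: 3444 × 3/16 = 645.75
χ² = Σ (O − E)² / E
  malvidin-free: (2860 − 2798.25)² / 2798.25 = 1.3627
  malvidin-pigmented: (584 − 645.75)² / 645.75 = 5.9049
χ² = 1.3627 + 5.9049 = 7.2676 ≈ 7.268

7.268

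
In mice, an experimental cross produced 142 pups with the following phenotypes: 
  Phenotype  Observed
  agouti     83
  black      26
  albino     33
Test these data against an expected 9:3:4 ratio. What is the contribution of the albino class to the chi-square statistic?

The 9:3:4 ratio has 16 parts, so with N = 142 the expected counts are:
  agouti: 142 × 9/16 = 79.875
  black: 142 × 3/16 = 26.625
  albino: 142 × 4/16 = 35.5
Contribution of albino: (33 − 35.5)² / 35.5 = 0.1761

0.176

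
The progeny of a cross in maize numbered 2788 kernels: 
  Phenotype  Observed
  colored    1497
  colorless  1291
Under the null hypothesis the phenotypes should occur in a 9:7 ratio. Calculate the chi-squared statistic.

Under the 9:7 hypothesis (Σ ratio = 16, N = 2788):
  colored: 2788 × 9/16 = 1568.25
  colorless: 2788 × 7/16 = 1219.75
χ² = Σ (O − E)² / E
  colored: (1497 − 1568.25)² / 1568.25 = 3.2371
  colorless: (1291 − 1219.75)² / 1219.75 = 4.1620
χ² = 3.2371 + 4.1620 = 7.3991 ≈ 7.399

7.399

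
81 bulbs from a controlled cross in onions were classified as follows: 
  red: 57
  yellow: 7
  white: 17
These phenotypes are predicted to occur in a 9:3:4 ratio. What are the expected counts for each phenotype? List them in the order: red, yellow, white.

The 9:3:4 ratio has 16 parts, so with N = 81 the expected counts are:
  red: 81 × 9/16 = 45.5625
  yellow: 81 × 3/16 = 15.1875
  white: 81 × 4/16 = 20.25

45.5625, 15.1875, 20.25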